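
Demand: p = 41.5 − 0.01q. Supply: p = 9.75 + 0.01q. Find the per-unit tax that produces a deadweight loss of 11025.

Competitive equilibrium: 41.5 − 0.01q = 9.75 + 0.01q → q* = 1587.5, p* = 25.625.
A tax t gives Δq = t/0.02 and wedge t, so DWL = t²/0.04.
t²/0.04 = 11025 → t² = 441 → t = 21.

21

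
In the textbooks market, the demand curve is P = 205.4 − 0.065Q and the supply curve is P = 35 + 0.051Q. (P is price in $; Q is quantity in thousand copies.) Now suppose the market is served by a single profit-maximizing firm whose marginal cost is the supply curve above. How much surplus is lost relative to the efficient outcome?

Competitive equilibrium: 205.4 − 0.065Q = 35 + 0.051Q → Q* = 1468.96552, P* = 109.91724.
Marginal revenue: MR = 205.4 − 0.13Q. Set MR = MC: 205.4 − 0.13Q = 35 + 0.051Q → Q_m = 941.43646.
Price P_m = 205.4 − 0.065·941.43646 = 144.20663; MC(Q_m) = 35 + 0.051·941.43646 = 83.01326.
Competitive Q* = 1468.96552, so ΔQ = 527.52906; wedge = 144.20663 − 83.01326 = 61.19337.
Deadweight loss = ½ × 527.52906 × 61.19337 = $16140.64 thousand.

$16140.64 thousand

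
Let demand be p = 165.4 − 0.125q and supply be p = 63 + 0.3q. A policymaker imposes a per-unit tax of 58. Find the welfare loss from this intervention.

3957.65

Competitive equilibrium: 165.4 − 0.125q = 63 + 0.3q → q* = 240.9412, p* = 135.2824.
With the tax, the buyer price exceeds the seller price by 58: (165.4 − 0.125q) − (63 + 0.3q) = 58 → q' = 104.4706.
Δq = 240.9412 − 104.4706 = 136.4706; the wedge equals the tax, 58.
The triangle = ½ × 136.4706 × 58 = 3957.65.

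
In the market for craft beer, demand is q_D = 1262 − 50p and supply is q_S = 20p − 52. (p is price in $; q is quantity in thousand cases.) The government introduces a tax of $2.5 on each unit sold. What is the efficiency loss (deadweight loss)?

In inverse form: demand p = 25.24 − 0.02q, supply p = 2.6 + 0.05q.
Competitive equilibrium: 25.24 − 0.02q = 2.6 + 0.05q → q* = 323.4286, p* = 18.7714.
With the tax, the buyer price exceeds the seller price by 2.5: (25.24 − 0.02q) − (2.6 + 0.05q) = 2.5 → q' = 287.7143.
Δq = 323.4286 − 287.7143 = 35.7143; the wedge equals the tax, 2.5.
Deadweight loss = ½ × 35.7143 × 2.5 = $44.64 thousand.

$44.64 thousand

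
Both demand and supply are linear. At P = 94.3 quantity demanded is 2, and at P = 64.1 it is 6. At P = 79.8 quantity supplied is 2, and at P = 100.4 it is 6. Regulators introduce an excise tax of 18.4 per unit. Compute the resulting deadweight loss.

Demand slope = (64.1 − 94.3)/(6 − 2) = −7.55, so P = 109.4 − 7.55Q.
Supply slope = (100.4 − 79.8)/(6 − 2) = 5.15, so P = 69.5 + 5.15Q.
Competitive equilibrium: 109.4 − 7.55Q = 69.5 + 5.15Q → Q* = 3.1417, P* = 85.6799.
With the tax, the buyer price exceeds the seller price by 18.4: (109.4 − 7.55Q) − (69.5 + 5.15Q) = 18.4 → Q' = 1.6929.
ΔQ = 3.1417 − 1.6929 = 1.4488; the wedge equals the tax, 18.4.
DWL = ½ × 1.4488 × 18.4 = 13.33.

13.33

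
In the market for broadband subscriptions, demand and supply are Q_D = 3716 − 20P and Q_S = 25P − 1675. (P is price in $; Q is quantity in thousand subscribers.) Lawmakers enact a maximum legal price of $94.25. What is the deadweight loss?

In inverse form: demand P = 185.8 − 0.05Q, supply P = 67 + 0.04Q.
Competitive equilibrium: 185.8 − 0.05Q = 67 + 0.04Q → Q* = 1320, P* = 119.8.
At the ceiling P = 94.25, quantity supplied = (94.25 − 67)/0.04 = 681.25.
Willingness to pay at Q' = 681.25: 185.8 − 0.05·681.25 = 151.7375.
ΔQ = 1320 − 681.25 = 638.75; wedge = 151.7375 − 94.25 = 57.4875.
DWL = ½ × 638.75 × 57.4875 = $18360.07 thousand.

$18360.07 thousand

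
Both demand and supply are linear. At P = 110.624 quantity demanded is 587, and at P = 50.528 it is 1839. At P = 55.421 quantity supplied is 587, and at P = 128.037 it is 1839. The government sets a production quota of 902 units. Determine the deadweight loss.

2244.37

Demand slope = (50.528 − 110.624)/(1839 − 587) = −0.048, so P = 138.8 − 0.048Q.
Supply slope = (128.037 − 55.421)/(1839 − 587) = 0.058, so P = 21.375 + 0.058Q.
Competitive equilibrium: 138.8 − 0.048Q = 21.375 + 0.058Q → Q* = 1107.783, P* = 85.6264.
At Q = 902: demand price = 138.8 − 0.048·902 = 95.504; supply price = 21.375 + 0.058·902 = 73.691.
ΔQ = 1107.783 − 902 = 205.783; wedge = 95.504 − 73.691 = 21.813.
DWL = ½ × 205.783 × 21.813 = 2244.37.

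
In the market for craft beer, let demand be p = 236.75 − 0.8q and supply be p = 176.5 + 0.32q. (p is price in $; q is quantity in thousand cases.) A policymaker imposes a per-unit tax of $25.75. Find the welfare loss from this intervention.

Competitive equilibrium: 236.75 − 0.8q = 176.5 + 0.32q → q* = 53.7946, p* = 193.7143.
With the tax, the buyer price exceeds the seller price by 25.75: (236.75 − 0.8q) − (176.5 + 0.32q) = 25.75 → q' = 30.8036.
Δq = 53.7946 − 30.8036 = 22.991; the wedge equals the tax, 25.75.
Welfare loss = ½ × 22.991 × 25.75 = $296.01 thousand.

$296.01 thousand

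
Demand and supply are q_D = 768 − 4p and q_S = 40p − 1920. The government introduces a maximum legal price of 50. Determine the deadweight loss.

27061.82

In inverse form: demand p = 192 − 0.25q, supply p = 48 + 0.025q.
Competitive equilibrium: 192 − 0.25q = 48 + 0.025q → q* = 523.6364, p* = 61.0909.
At the ceiling p = 50, quantity supplied = (50 − 48)/0.025 = 80.
Willingness to pay at q' = 80: 192 − 0.25·80 = 172.
Δq = 523.6364 − 80 = 443.6364; wedge = 172 − 50 = 122.
Welfare loss = ½ × 443.6364 × 122 = 27061.82.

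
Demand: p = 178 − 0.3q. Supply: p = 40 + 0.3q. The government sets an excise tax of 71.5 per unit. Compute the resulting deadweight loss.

4260.21

Competitive equilibrium: 178 − 0.3q = 40 + 0.3q → q* = 230, p* = 109.
With the tax, the buyer price exceeds the seller price by 71.5: (178 − 0.3q) − (40 + 0.3q) = 71.5 → q' = 110.8333.
Δq = 230 − 110.8333 = 119.1667; the wedge equals the tax, 71.5.
The triangle = ½ × 119.1667 × 71.5 = 4260.21.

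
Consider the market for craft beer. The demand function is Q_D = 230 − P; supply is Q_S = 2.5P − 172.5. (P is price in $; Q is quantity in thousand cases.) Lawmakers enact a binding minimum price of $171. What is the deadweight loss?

$2195.20 thousand

In inverse form: demand P = 230 − Q, supply P = 69 + 0.4Q.
Competitive equilibrium: 230 − Q = 69 + 0.4Q → Q* = 115, P* = 115.
At the floor P = 171, quantity demanded = (230 − 171)/1 = 59.
Sellers' marginal cost at Q' = 59: 69 + 0.4·59 = 92.6.
ΔQ = 115 − 59 = 56; wedge = 171 − 92.6 = 78.4.
The triangle = ½ × 56 × 78.4 = $2195.20 thousand.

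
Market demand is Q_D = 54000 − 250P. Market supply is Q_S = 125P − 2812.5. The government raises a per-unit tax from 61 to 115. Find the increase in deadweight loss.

396000

In inverse form: demand P = 216 − 0.004Q, supply P = 22.5 + 0.008Q.
Competitive equilibrium: 216 − 0.004Q = 22.5 + 0.008Q → Q* = 16125, P* = 151.5.
For a per-unit tax t: ΔQ = t/0.012, so DWL = ½·t·(t/0.012) = t²/0.024.
At t = 61: DWL = 155041.667. At t = 115: DWL = 551041.667.
Increase = 551041.667 − 155041.667 = 396000.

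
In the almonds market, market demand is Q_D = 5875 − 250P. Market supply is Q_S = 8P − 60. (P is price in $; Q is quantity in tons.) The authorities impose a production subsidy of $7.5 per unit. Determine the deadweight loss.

In inverse form: demand P = 23.5 − 0.004Q, supply P = 7.5 + 0.125Q.
Competitive equilibrium: 23.5 − 0.004Q = 7.5 + 0.125Q → Q* = 124.031, P* = 23.0039.
The subsidy lowers effective supply by 7.5: P = 0 + 0.125Q.
New quantity: 23.5 − 0.004Q = 0 + 0.125Q → Q' = 182.1705.
Overproduction ΔQ = 182.1705 − 124.031 = 58.1395; wedge = subsidy = 7.5.
Deadweight loss = ½ × 58.1395 × 7.5 = $218.02.

$218.02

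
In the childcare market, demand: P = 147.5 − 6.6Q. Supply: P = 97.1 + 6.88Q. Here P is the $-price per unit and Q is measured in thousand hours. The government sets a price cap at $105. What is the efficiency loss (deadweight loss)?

Competitive equilibrium: 147.5 − 6.6Q = 97.1 + 6.88Q → Q* = 3.7389, P* = 122.8234.
At the ceiling P = 105, quantity supplied = (105 − 97.1)/6.88 = 1.1483.
Willingness to pay at Q' = 1.1483: 147.5 − 6.6·1.1483 = 139.9212.
ΔQ = 3.7389 − 1.1483 = 2.5906; wedge = 139.9212 − 105 = 34.9212.
The triangle = ½ × 2.5906 × 34.9212 = $45.23 thousand.

$45.23 thousand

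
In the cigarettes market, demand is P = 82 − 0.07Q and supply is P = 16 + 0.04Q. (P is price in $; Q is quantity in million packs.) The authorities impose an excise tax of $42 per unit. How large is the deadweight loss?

$8018.18 million

Competitive equilibrium: 82 − 0.07Q = 16 + 0.04Q → Q* = 600, P* = 40.
With the tax, the buyer price exceeds the seller price by 42: (82 − 0.07Q) − (16 + 0.04Q) = 42 → Q' = 218.1818.
ΔQ = 600 − 218.1818 = 381.8182; the wedge equals the tax, 42.
Deadweight loss = ½ × 381.8182 × 42 = $8018.18 million.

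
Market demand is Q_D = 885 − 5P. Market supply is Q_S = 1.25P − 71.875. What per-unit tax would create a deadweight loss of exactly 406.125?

In inverse form: demand P = 177 − 0.2Q, supply P = 57.5 + 0.8Q.
Competitive equilibrium: 177 − 0.2Q = 57.5 + 0.8Q → Q* = 119.5, P* = 153.1.
A tax t gives ΔQ = t/1 and wedge t, so DWL = t²/2.
t²/2 = 406.125 → t² = 812.25 → t = 28.5.

28.5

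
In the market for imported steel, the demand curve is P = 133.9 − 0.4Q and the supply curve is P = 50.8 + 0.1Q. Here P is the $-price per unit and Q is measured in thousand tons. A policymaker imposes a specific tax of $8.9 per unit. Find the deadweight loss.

Competitive equilibrium: 133.9 − 0.4Q = 50.8 + 0.1Q → Q* = 166.2, P* = 67.42.
With the tax, the buyer price exceeds the seller price by 8.9: (133.9 − 0.4Q) − (50.8 + 0.1Q) = 8.9 → Q' = 148.4.
ΔQ = 166.2 − 148.4 = 17.8; the wedge equals the tax, 8.9.
Welfare loss = ½ × 17.8 × 8.9 = $79.21 thousand.

$79.21 thousand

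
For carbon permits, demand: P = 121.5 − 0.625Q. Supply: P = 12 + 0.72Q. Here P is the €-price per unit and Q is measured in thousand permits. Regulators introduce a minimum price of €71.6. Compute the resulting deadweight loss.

Competitive equilibrium: 121.5 − 0.625Q = 12 + 0.72Q → Q* = 81.4126, P* = 70.6171.
At the floor P = 71.6, quantity demanded = (121.5 − 71.6)/0.625 = 79.84.
Sellers' marginal cost at Q' = 79.84: 12 + 0.72·79.84 = 69.4848.
ΔQ = 81.4126 − 79.84 = 1.5726; wedge = 71.6 − 69.4848 = 2.1152.
DWL = ½ × 1.5726 × 2.1152 = €1.66 thousand.

€1.66 thousand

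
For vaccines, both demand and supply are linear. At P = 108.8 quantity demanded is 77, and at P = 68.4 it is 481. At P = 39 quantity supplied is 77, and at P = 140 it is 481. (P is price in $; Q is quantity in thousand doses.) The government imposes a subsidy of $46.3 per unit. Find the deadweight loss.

$3062.41 thousand

Demand slope = (68.4 − 108.8)/(481 − 77) = −0.1, so P = 116.5 − 0.1Q.
Supply slope = (140 − 39)/(481 − 77) = 0.25, so P = 19.75 + 0.25Q.
Competitive equilibrium: 116.5 − 0.1Q = 19.75 + 0.25Q → Q* = 276.4286, P* = 88.8571.
The subsidy lowers effective supply by 46.3: P = 0.25Q − 26.55.
New quantity: 116.5 − 0.1Q = 0.25Q − 26.55 → Q' = 408.7143.
Overproduction ΔQ = 408.7143 − 276.4286 = 132.2857; wedge = subsidy = 46.3.
Deadweight loss = ½ × 132.2857 × 46.3 = $3062.41 thousand.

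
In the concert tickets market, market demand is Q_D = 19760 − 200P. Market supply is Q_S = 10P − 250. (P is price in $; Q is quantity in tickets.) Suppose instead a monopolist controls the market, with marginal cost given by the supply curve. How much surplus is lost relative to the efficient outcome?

In inverse form: demand P = 98.8 − 0.005Q, supply P = 25 + 0.1Q.
Competitive equilibrium: 98.8 − 0.005Q = 25 + 0.1Q → Q* = 702.8571, P* = 95.2857.
Marginal revenue: MR = 98.8 − 0.01Q. Set MR = MC: 98.8 − 0.01Q = 25 + 0.1Q → Q_m = 670.9091.
Price P_m = 98.8 − 0.005·670.9091 = 95.4455; MC(Q_m) = 25 + 0.1·670.9091 = 92.0909.
Competitive Q* = 702.8571, so ΔQ = 31.948; wedge = 95.4455 − 92.0909 = 3.3546.
DWL = ½ × 31.948 × 3.3546 = $53.59.

$53.59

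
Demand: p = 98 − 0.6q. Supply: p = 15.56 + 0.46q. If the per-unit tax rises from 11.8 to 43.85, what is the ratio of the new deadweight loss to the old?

13.809

Competitive equilibrium: 98 − 0.6q = 15.56 + 0.46q → q* = 77.7736, p* = 51.3358.
For a per-unit tax t: Δq = t/1.06, so DWL = ½·t·(t/1.06) = t²/2.12.
At t = 11.8: DWL = 65.679. At t = 43.85: DWL = 906.992.
Ratio = (43.85/11.8)² = 13.809.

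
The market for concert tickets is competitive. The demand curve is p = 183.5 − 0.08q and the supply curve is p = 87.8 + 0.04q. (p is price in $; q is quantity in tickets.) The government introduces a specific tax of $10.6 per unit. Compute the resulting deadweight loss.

$468.17

Competitive equilibrium: 183.5 − 0.08q = 87.8 + 0.04q → q* = 797.5, p* = 119.7.
With the tax, the buyer price exceeds the seller price by 10.6: (183.5 − 0.08q) − (87.8 + 0.04q) = 10.6 → q' = 709.1667.
Δq = 797.5 − 709.1667 = 88.3333; the wedge equals the tax, 10.6.
Deadweight loss = ½ × 88.3333 × 10.6 = $468.17.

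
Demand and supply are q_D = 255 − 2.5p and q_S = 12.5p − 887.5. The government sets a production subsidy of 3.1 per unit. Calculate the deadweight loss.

10.01

In inverse form: demand p = 102 − 0.4q, supply p = 71 + 0.08q.
Competitive equilibrium: 102 − 0.4q = 71 + 0.08q → q* = 64.5833, p* = 76.1667.
The subsidy lowers effective supply by 3.1: p = 67.9 + 0.08q.
New quantity: 102 − 0.4q = 67.9 + 0.08q → q' = 71.0417.
Overproduction Δq = 71.0417 − 64.5833 = 6.4584; wedge = subsidy = 3.1.
Deadweight loss = ½ × 6.4584 × 3.1 = 10.01.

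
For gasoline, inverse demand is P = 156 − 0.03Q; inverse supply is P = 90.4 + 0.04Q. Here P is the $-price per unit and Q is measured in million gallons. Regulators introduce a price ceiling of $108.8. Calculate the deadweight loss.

$7968.29 million

Competitive equilibrium: 156 − 0.03Q = 90.4 + 0.04Q → Q* = 937.1429, P* = 127.8857.
At the ceiling P = 108.8, quantity supplied = (108.8 − 90.4)/0.04 = 460.
Willingness to pay at Q' = 460: 156 − 0.03·460 = 142.2.
ΔQ = 937.1429 − 460 = 477.1429; wedge = 142.2 − 108.8 = 33.4.
Deadweight loss = ½ × 477.1429 × 33.4 = $7968.29 million.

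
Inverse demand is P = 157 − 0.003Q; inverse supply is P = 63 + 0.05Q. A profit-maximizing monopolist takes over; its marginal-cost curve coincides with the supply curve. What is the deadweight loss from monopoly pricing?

239.23

Competitive equilibrium: 157 − 0.003Q = 63 + 0.05Q → Q* = 1773.5849, P* = 151.6792.
Marginal revenue: MR = 157 − 0.006Q. Set MR = MC: 157 − 0.006Q = 63 + 0.05Q → Q_m = 1678.5714.
Price P_m = 157 − 0.003·1678.5714 = 151.9643; MC(Q_m) = 63 + 0.05·1678.5714 = 146.9286.
Competitive Q* = 1773.5849, so ΔQ = 95.0135; wedge = 151.9643 − 146.9286 = 5.0357.
The triangle = ½ × 95.0135 × 5.0357 = 239.23.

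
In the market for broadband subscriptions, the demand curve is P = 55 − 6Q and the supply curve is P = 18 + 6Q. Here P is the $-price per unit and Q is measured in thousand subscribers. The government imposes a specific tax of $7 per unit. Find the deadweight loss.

Competitive equilibrium: 55 − 6Q = 18 + 6Q → Q* = 3.0833, P* = 36.5.
With the tax, the buyer price exceeds the seller price by 7: (55 − 6Q) − (18 + 6Q) = 7 → Q' = 2.5.
ΔQ = 3.0833 − 2.5 = 0.5833; the wedge equals the tax, 7.
Deadweight loss = ½ × 0.5833 × 7 = $2.04 thousand.

$2.04 thousand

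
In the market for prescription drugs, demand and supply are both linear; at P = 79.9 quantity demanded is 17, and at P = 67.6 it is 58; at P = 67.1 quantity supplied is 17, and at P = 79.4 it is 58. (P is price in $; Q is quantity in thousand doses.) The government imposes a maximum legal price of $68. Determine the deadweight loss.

Demand slope = (67.6 − 79.9)/(58 − 17) = −0.3, so P = 85 − 0.3Q.
Supply slope = (79.4 − 67.1)/(58 − 17) = 0.3, so P = 62 + 0.3Q.
Competitive equilibrium: 85 − 0.3Q = 62 + 0.3Q → Q* = 38.3333, P* = 73.5.
At the ceiling P = 68, quantity supplied = (68 − 62)/0.3 = 20.
Willingness to pay at Q' = 20: 85 − 0.3·20 = 79.
ΔQ = 38.3333 − 20 = 18.3333; wedge = 79 − 68 = 11.
Deadweight loss = ½ × 18.3333 × 11 = $100.83 thousand.

$100.83 thousand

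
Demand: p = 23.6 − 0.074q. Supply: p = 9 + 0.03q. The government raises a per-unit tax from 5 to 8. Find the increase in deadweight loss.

Competitive equilibrium: 23.6 − 0.074q = 9 + 0.03q → q* = 140.3846, p* = 13.2115.
For a per-unit tax t: Δq = t/0.104, so DWL = ½·t·(t/0.104) = t²/0.208.
At t = 5: DWL = 120.192. At t = 8: DWL = 307.692.
Increase = 307.692 − 120.192 = 187.50.

187.50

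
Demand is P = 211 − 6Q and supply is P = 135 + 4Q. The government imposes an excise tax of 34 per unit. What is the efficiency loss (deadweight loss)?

Competitive equilibrium: 211 − 6Q = 135 + 4Q → Q* = 7.6, P* = 165.4.
With the tax, the buyer price exceeds the seller price by 34: (211 − 6Q) − (135 + 4Q) = 34 → Q' = 4.2.
ΔQ = 7.6 − 4.2 = 3.4; the wedge equals the tax, 34.
The triangle = ½ × 3.4 × 34 = 57.80.

57.80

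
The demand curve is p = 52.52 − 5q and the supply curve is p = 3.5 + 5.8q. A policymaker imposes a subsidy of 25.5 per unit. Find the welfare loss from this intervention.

30.10

Competitive equilibrium: 52.52 − 5q = 3.5 + 5.8q → q* = 4.5389, p* = 29.8256.
The subsidy lowers effective supply by 25.5: p = 5.8q − 22.
New quantity: 52.52 − 5q = 5.8q − 22 → q' = 6.9.
Overproduction Δq = 6.9 − 4.5389 = 2.3611; wedge = subsidy = 25.5.
DWL = ½ × 2.3611 × 25.5 = 30.10.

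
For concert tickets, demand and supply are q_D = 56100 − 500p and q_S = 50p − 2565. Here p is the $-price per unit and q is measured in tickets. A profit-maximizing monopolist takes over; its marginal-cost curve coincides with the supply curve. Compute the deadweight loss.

$585.36

In inverse form: demand p = 112.2 − 0.002q, supply p = 51.3 + 0.02q.
Competitive equilibrium: 112.2 − 0.002q = 51.3 + 0.02q → q* = 2768.1818, p* = 106.6636.
Marginal revenue: MR = 112.2 − 0.004q. Set MR = MC: 112.2 − 0.004q = 51.3 + 0.02q → q_m = 2537.5.
Price p_m = 112.2 − 0.002·2537.5 = 107.125; MC(q_m) = 51.3 + 0.02·2537.5 = 102.05.
Competitive q* = 2768.1818, so Δq = 230.6818; wedge = 107.125 − 102.05 = 5.075.
The triangle = ½ × 230.6818 × 5.075 = $585.36.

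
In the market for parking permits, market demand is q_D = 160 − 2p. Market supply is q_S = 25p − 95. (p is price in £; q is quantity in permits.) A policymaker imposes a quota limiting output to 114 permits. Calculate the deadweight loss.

In inverse form: demand p = 80 − 0.5q, supply p = 3.8 + 0.04q.
Competitive equilibrium: 80 − 0.5q = 3.8 + 0.04q → q* = 141.1111, p* = 9.4444.
At q = 114: demand price = 80 − 0.5·114 = 23; supply price = 3.8 + 0.04·114 = 8.36.
Δq = 141.1111 − 114 = 27.1111; wedge = 23 − 8.36 = 14.64.
Welfare loss = ½ × 27.1111 × 14.64 = £198.45.

£198.45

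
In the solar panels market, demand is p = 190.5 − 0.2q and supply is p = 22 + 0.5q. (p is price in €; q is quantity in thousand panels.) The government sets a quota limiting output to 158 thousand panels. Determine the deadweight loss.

Competitive equilibrium: 190.5 − 0.2q = 22 + 0.5q → q* = 240.7143, p* = 142.3571.
At q = 158: demand price = 190.5 − 0.2·158 = 158.9; supply price = 22 + 0.5·158 = 101.
Δq = 240.7143 − 158 = 82.7143; wedge = 158.9 − 101 = 57.9.
Deadweight loss = ½ × 82.7143 × 57.9 = €2394.58 thousand.

€2394.58 thousand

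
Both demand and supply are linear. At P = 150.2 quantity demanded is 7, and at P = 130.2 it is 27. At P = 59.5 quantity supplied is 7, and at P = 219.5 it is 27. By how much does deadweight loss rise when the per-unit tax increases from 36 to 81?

292.50

Demand slope = (130.2 − 150.2)/(27 − 7) = −1, so P = 157.2 − Q.
Supply slope = (219.5 − 59.5)/(27 − 7) = 8, so P = 3.5 + 8Q.
Competitive equilibrium: 157.2 − Q = 3.5 + 8Q → Q* = 17.0778, P* = 140.1222.
For a per-unit tax t: ΔQ = t/9, so DWL = ½·t·(t/9) = t²/18.
At t = 36: DWL = 72. At t = 81: DWL = 364.5.
Increase = 364.5 − 72 = 292.50.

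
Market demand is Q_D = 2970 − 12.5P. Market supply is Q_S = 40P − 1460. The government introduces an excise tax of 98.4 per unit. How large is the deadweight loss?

46107.43

In inverse form: demand P = 237.6 − 0.08Q, supply P = 36.5 + 0.025Q.
Competitive equilibrium: 237.6 − 0.08Q = 36.5 + 0.025Q → Q* = 1915.2381, P* = 84.381.
With the tax, the buyer price exceeds the seller price by 98.4: (237.6 − 0.08Q) − (36.5 + 0.025Q) = 98.4 → Q' = 978.0952.
ΔQ = 1915.2381 − 978.0952 = 937.1429; the wedge equals the tax, 98.4.
Welfare loss = ½ × 937.1429 × 98.4 = 46107.43.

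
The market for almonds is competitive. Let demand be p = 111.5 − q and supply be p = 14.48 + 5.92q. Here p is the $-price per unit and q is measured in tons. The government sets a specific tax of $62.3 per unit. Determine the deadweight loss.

Competitive equilibrium: 111.5 − q = 14.48 + 5.92q → q* = 14.0202, p* = 97.4798.
With the tax, the buyer price exceeds the seller price by 62.3: (111.5 − q) − (14.48 + 5.92q) = 62.3 → q' = 5.0173.
Δq = 14.0202 − 5.0173 = 9.0029; the wedge equals the tax, 62.3.
The triangle = ½ × 9.0029 × 62.3 = $280.44.

$280.44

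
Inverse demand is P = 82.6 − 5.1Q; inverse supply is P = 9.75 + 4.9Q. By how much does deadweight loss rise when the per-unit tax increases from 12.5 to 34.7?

52.392

Competitive equilibrium: 82.6 − 5.1Q = 9.75 + 4.9Q → Q* = 7.285, P* = 45.4465.
For a per-unit tax t: ΔQ = t/10, so DWL = ½·t·(t/10) = t²/20.
At t = 12.5: DWL = 7.813. At t = 34.7: DWL = 60.205.
Increase = 60.205 − 7.813 = 52.392.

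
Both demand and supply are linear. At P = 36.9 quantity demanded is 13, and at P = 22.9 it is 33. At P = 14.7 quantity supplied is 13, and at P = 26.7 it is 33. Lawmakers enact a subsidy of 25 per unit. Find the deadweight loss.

Demand slope = (22.9 − 36.9)/(33 − 13) = −0.7, so P = 46 − 0.7Q.
Supply slope = (26.7 − 14.7)/(33 − 13) = 0.6, so P = 6.9 + 0.6Q.
Competitive equilibrium: 46 − 0.7Q = 6.9 + 0.6Q → Q* = 30.07692, P* = 24.94615.
The subsidy lowers effective supply by 25: P = 0.6Q − 18.1.
New quantity: 46 − 0.7Q = 0.6Q − 18.1 → Q' = 49.30769.
Overproduction ΔQ = 49.30769 − 30.07692 = 19.23077; wedge = subsidy = 25.
Welfare loss = ½ × 19.23077 × 25 = 240.38.

240.38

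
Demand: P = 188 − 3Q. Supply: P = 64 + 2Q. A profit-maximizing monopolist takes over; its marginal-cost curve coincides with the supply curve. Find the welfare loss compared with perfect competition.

Competitive equilibrium: 188 − 3Q = 64 + 2Q → Q* = 24.8, P* = 113.6.
Marginal revenue: MR = 188 − 6Q. Set MR = MC: 188 − 6Q = 64 + 2Q → Q_m = 15.5.
Price P_m = 188 − 3·15.5 = 141.5; MC(Q_m) = 64 + 2·15.5 = 95.
Competitive Q* = 24.8, so ΔQ = 9.3; wedge = 141.5 − 95 = 46.5.
Welfare loss = ½ × 9.3 × 46.5 = 216.225.

216.225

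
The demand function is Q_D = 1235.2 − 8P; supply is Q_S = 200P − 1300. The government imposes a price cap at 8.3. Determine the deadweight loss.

In inverse form: demand P = 154.4 − 0.125Q, supply P = 6.5 + 0.005Q.
Competitive equilibrium: 154.4 − 0.125Q = 6.5 + 0.005Q → Q* = 1137.6923, P* = 12.1885.
At the ceiling P = 8.3, quantity supplied = (8.3 − 6.5)/0.005 = 360.
Willingness to pay at Q' = 360: 154.4 − 0.125·360 = 109.4.
ΔQ = 1137.6923 − 360 = 777.6923; wedge = 109.4 − 8.3 = 101.1.
DWL = ½ × 777.6923 × 101.1 = 39312.35.

39312.35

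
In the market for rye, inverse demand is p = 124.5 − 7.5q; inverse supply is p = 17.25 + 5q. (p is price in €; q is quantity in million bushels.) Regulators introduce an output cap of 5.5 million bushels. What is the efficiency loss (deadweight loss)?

Competitive equilibrium: 124.5 − 7.5q = 17.25 + 5q → q* = 8.58, p* = 60.15.
At q = 5.5: demand price = 124.5 − 7.5·5.5 = 83.25; supply price = 17.25 + 5·5.5 = 44.75.
Δq = 8.58 − 5.5 = 3.08; wedge = 83.25 − 44.75 = 38.5.
Welfare loss = ½ × 3.08 × 38.5 = €59.29 million.

€59.29 million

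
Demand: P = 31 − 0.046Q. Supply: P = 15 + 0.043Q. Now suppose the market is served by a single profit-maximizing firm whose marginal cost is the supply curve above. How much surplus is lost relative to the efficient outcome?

166.98

Competitive equilibrium: 31 − 0.046Q = 15 + 0.043Q → Q* = 179.7753, P* = 22.7303.
Marginal revenue: MR = 31 − 0.092Q. Set MR = MC: 31 − 0.092Q = 15 + 0.043Q → Q_m = 118.5185.
Price P_m = 31 − 0.046·118.5185 = 25.5481; MC(Q_m) = 15 + 0.043·118.5185 = 20.0963.
Competitive Q* = 179.7753, so ΔQ = 61.2568; wedge = 25.5481 − 20.0963 = 5.4518.
DWL = ½ × 61.2568 × 5.4518 = 166.98.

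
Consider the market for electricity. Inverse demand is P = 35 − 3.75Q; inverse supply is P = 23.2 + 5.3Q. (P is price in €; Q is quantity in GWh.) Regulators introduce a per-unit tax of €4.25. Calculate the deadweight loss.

Competitive equilibrium: 35 − 3.75Q = 23.2 + 5.3Q → Q* = 1.3039, P* = 30.1105.
With the tax, the buyer price exceeds the seller price by 4.25: (35 − 3.75Q) − (23.2 + 5.3Q) = 4.25 → Q' = 0.8343.
ΔQ = 1.3039 − 0.8343 = 0.4696; the wedge equals the tax, 4.25.
Welfare loss = ½ × 0.4696 × 4.25 = €1.

€1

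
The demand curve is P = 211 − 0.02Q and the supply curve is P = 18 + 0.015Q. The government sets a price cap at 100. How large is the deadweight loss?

39.68

Competitive equilibrium: 211 − 0.02Q = 18 + 0.015Q → Q* = 5514.2857, P* = 100.7143.
At the ceiling P = 100, quantity supplied = (100 − 18)/0.015 = 5466.6667.
Willingness to pay at Q' = 5466.6667: 211 − 0.02·5466.6667 = 101.6667.
ΔQ = 5514.2857 − 5466.6667 = 47.619; wedge = 101.6667 − 100 = 1.6667.
Welfare loss = ½ × 47.619 × 1.6667 = 39.68.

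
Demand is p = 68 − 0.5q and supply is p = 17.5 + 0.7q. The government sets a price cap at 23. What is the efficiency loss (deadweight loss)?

Competitive equilibrium: 68 − 0.5q = 17.5 + 0.7q → q* = 42.0833, p* = 46.9583.
At the ceiling p = 23, quantity supplied = (23 − 17.5)/0.7 = 7.8571.
Willingness to pay at q' = 7.8571: 68 − 0.5·7.8571 = 64.0715.
Δq = 42.0833 − 7.8571 = 34.2262; wedge = 64.0715 − 23 = 41.0715.
Deadweight loss = ½ × 34.2262 × 41.0715 = 702.86.

702.86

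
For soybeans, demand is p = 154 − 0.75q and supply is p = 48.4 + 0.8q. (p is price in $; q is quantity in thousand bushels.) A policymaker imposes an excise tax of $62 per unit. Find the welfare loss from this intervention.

Competitive equilibrium: 154 − 0.75q = 48.4 + 0.8q → q* = 68.129, p* = 102.9032.
With the tax, the buyer price exceeds the seller price by 62: (154 − 0.75q) − (48.4 + 0.8q) = 62 → q' = 28.129.
Δq = 68.129 − 28.129 = 40; the wedge equals the tax, 62.
Deadweight loss = ½ × 40 × 62 = $1240 thousand.

$1240 thousand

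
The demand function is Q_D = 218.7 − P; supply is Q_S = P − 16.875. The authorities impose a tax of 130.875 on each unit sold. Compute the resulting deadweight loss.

In inverse form: demand P = 218.7 − Q, supply P = 16.875 + Q.
Competitive equilibrium: 218.7 − Q = 16.875 + Q → Q* = 100.9125, P* = 117.7875.
With the tax, the buyer price exceeds the seller price by 130.875: (218.7 − Q) − (16.875 + Q) = 130.875 → Q' = 35.475.
ΔQ = 100.9125 − 35.475 = 65.4375; the wedge equals the tax, 130.875.
Welfare loss = ½ × 65.4375 × 130.875 = 4282.07.

4282.07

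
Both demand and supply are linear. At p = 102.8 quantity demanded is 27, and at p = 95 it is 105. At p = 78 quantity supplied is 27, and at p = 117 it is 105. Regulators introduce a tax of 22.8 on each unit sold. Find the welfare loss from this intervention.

Demand slope = (95 − 102.8)/(105 − 27) = −0.1, so p = 105.5 − 0.1q.
Supply slope = (117 − 78)/(105 − 27) = 0.5, so p = 64.5 + 0.5q.
Competitive equilibrium: 105.5 − 0.1q = 64.5 + 0.5q → q* = 68.3333, p* = 98.6667.
With the tax, the buyer price exceeds the seller price by 22.8: (105.5 − 0.1q) − (64.5 + 0.5q) = 22.8 → q' = 30.3333.
Δq = 68.3333 − 30.3333 = 38; the wedge equals the tax, 22.8.
Deadweight loss = ½ × 38 × 22.8 = 433.20.

433.20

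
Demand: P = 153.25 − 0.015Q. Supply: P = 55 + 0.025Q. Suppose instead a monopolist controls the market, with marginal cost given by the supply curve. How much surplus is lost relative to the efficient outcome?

8974.95

Competitive equilibrium: 153.25 − 0.015Q = 55 + 0.025Q → Q* = 2456.25, P* = 116.40625.
Marginal revenue: MR = 153.25 − 0.03Q. Set MR = MC: 153.25 − 0.03Q = 55 + 0.025Q → Q_m = 1786.363636.
Price P_m = 153.25 − 0.015·1786.363636 = 126.454545; MC(Q_m) = 55 + 0.025·1786.363636 = 99.659091.
Competitive Q* = 2456.25, so ΔQ = 669.886364; wedge = 126.454545 − 99.659091 = 26.795454.
The triangle = ½ × 669.886364 × 26.795454 = 8974.95.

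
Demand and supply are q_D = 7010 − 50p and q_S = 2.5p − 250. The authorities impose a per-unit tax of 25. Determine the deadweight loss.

In inverse form: demand p = 140.2 − 0.02q, supply p = 100 + 0.4q.
Competitive equilibrium: 140.2 − 0.02q = 100 + 0.4q → q* = 95.7143, p* = 138.2857.
With the tax, the buyer price exceeds the seller price by 25: (140.2 − 0.02q) − (100 + 0.4q) = 25 → q' = 36.1905.
Δq = 95.7143 − 36.1905 = 59.5238; the wedge equals the tax, 25.
The triangle = ½ × 59.5238 × 25 = 744.05.

744.05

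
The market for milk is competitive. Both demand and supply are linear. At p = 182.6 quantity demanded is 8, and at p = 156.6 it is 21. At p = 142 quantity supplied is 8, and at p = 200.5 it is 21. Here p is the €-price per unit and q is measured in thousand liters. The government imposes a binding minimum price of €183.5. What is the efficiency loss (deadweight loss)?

€145.73 thousand

Demand slope = (156.6 − 182.6)/(21 − 8) = −2, so p = 198.6 − 2q.
Supply slope = (200.5 − 142)/(21 − 8) = 4.5, so p = 106 + 4.5q.
Competitive equilibrium: 198.6 − 2q = 106 + 4.5q → q* = 14.2462, p* = 170.1077.
At the floor p = 183.5, quantity demanded = (198.6 − 183.5)/2 = 7.55.
Sellers' marginal cost at q' = 7.55: 106 + 4.5·7.55 = 139.975.
Δq = 14.2462 − 7.55 = 6.6962; wedge = 183.5 − 139.975 = 43.525.
Deadweight loss = ½ × 6.6962 × 43.525 = €145.73 thousand.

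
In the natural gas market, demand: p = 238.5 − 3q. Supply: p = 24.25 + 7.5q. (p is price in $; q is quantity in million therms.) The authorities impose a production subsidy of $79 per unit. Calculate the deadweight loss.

Competitive equilibrium: 238.5 − 3q = 24.25 + 7.5q → q* = 20.4048, p* = 177.2857.
The subsidy lowers effective supply by 79: p = 7.5q − 54.75.
New quantity: 238.5 − 3q = 7.5q − 54.75 → q' = 27.9286.
Overproduction Δq = 27.9286 − 20.4048 = 7.5238; wedge = subsidy = 79.
DWL = ½ × 7.5238 × 79 = $297.19 million.

$297.19 million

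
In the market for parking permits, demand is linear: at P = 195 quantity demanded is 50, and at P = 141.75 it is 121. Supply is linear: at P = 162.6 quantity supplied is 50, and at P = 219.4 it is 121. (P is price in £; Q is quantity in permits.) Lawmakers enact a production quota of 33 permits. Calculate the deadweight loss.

Demand slope = (141.75 − 195)/(121 − 50) = −0.75, so P = 232.5 − 0.75Q.
Supply slope = (219.4 − 162.6)/(121 − 50) = 0.8, so P = 122.6 + 0.8Q.
Competitive equilibrium: 232.5 − 0.75Q = 122.6 + 0.8Q → Q* = 70.9032, P* = 179.3226.
At Q = 33: demand price = 232.5 − 0.75·33 = 207.75; supply price = 122.6 + 0.8·33 = 149.
ΔQ = 70.9032 − 33 = 37.9032; wedge = 207.75 − 149 = 58.75.
DWL = ½ × 37.9032 × 58.75 = £1113.41.

£1113.41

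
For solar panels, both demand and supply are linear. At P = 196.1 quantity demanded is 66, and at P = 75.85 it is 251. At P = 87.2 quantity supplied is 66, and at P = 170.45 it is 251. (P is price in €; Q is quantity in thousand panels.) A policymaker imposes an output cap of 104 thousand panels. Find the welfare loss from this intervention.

€2046.55 thousand

Demand slope = (75.85 − 196.1)/(251 − 66) = −0.65, so P = 239 − 0.65Q.
Supply slope = (170.45 − 87.2)/(251 − 66) = 0.45, so P = 57.5 + 0.45Q.
Competitive equilibrium: 239 − 0.65Q = 57.5 + 0.45Q → Q* = 165, P* = 131.75.
At Q = 104: demand price = 239 − 0.65·104 = 171.4; supply price = 57.5 + 0.45·104 = 104.3.
ΔQ = 165 − 104 = 61; wedge = 171.4 − 104.3 = 67.1.
Welfare loss = ½ × 61 × 67.1 = €2046.55 thousand.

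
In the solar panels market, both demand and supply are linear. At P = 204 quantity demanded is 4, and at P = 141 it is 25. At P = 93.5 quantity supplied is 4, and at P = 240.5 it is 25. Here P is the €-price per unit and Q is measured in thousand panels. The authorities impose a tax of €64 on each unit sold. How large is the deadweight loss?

Demand slope = (141 − 204)/(25 − 4) = −3, so P = 216 − 3Q.
Supply slope = (240.5 − 93.5)/(25 − 4) = 7, so P = 65.5 + 7Q.
Competitive equilibrium: 216 − 3Q = 65.5 + 7Q → Q* = 15.05, P* = 170.85.
With the tax, the buyer price exceeds the seller price by 64: (216 − 3Q) − (65.5 + 7Q) = 64 → Q' = 8.65.
ΔQ = 15.05 − 8.65 = 6.4; the wedge equals the tax, 64.
Deadweight loss = ½ × 6.4 × 64 = €204.80 thousand.

€204.80 thousand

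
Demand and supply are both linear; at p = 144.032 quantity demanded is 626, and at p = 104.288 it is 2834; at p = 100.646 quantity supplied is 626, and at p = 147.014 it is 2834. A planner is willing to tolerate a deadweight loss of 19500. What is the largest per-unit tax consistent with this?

39

Demand slope = (104.288 − 144.032)/(2834 − 626) = −0.018, so p = 155.3 − 0.018q.
Supply slope = (147.014 − 100.646)/(2834 − 626) = 0.021, so p = 87.5 + 0.021q.
Competitive equilibrium: 155.3 − 0.018q = 87.5 + 0.021q → q* = 1738.4615, p* = 124.0077.
A tax t gives Δq = t/0.039 and wedge t, so DWL = t²/0.078.
t²/0.078 = 19500 → t² = 1521 → t = 39.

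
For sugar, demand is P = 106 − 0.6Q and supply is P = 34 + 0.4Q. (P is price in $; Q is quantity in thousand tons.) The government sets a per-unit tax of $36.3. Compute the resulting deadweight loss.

Competitive equilibrium: 106 − 0.6Q = 34 + 0.4Q → Q* = 72, P* = 62.8.
With the tax, the buyer price exceeds the seller price by 36.3: (106 − 0.6Q) − (34 + 0.4Q) = 36.3 → Q' = 35.7.
ΔQ = 72 − 35.7 = 36.3; the wedge equals the tax, 36.3.
The triangle = ½ × 36.3 × 36.3 = $658.845 thousand.

$658.845 thousand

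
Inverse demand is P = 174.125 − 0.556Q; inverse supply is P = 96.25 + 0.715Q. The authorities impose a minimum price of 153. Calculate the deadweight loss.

344.30

Competitive equilibrium: 174.125 − 0.556Q = 96.25 + 0.715Q → Q* = 61.2707, P* = 140.0585.
At the floor P = 153, quantity demanded = (174.125 − 153)/0.556 = 37.9946.
Sellers' marginal cost at Q' = 37.9946: 96.25 + 0.715·37.9946 = 123.4161.
ΔQ = 61.2707 − 37.9946 = 23.2761; wedge = 153 − 123.4161 = 29.5839.
The triangle = ½ × 23.2761 × 29.5839 = 344.30.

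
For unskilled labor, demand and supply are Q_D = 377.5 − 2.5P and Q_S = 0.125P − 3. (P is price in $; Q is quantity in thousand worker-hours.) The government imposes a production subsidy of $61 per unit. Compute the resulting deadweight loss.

In inverse form: demand P = 151 − 0.4Q, supply P = 24 + 8Q.
Competitive equilibrium: 151 − 0.4Q = 24 + 8Q → Q* = 15.119, P* = 144.9524.
The subsidy lowers effective supply by 61: P = 8Q − 37.
New quantity: 151 − 0.4Q = 8Q − 37 → Q' = 22.381.
Overproduction ΔQ = 22.381 − 15.119 = 7.262; wedge = subsidy = 61.
Welfare loss = ½ × 7.262 × 61 = $221.49 thousand.

$221.49 thousand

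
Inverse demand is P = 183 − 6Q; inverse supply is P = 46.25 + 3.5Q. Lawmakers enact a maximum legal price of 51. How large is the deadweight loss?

Competitive equilibrium: 183 − 6Q = 46.25 + 3.5Q → Q* = 14.3947, P* = 96.6316.
At the ceiling P = 51, quantity supplied = (51 − 46.25)/3.5 = 1.3571.
Willingness to pay at Q' = 1.3571: 183 − 6·1.3571 = 174.8574.
ΔQ = 14.3947 − 1.3571 = 13.0376; wedge = 174.8574 − 51 = 123.8574.
Welfare loss = ½ × 13.0376 × 123.8574 = 807.40.

807.40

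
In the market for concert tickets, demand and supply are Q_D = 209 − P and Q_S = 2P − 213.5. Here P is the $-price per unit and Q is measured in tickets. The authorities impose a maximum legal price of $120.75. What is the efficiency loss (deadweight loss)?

In inverse form: demand P = 209 − Q, supply P = 106.75 + 0.5Q.
Competitive equilibrium: 209 − Q = 106.75 + 0.5Q → Q* = 68.1667, P* = 140.8333.
At the ceiling P = 120.75, quantity supplied = (120.75 − 106.75)/0.5 = 28.
Willingness to pay at Q' = 28: 209 − 1·28 = 181.
ΔQ = 68.1667 − 28 = 40.1667; wedge = 181 − 120.75 = 60.25.
DWL = ½ × 40.1667 × 60.25 = $1210.02.

$1210.02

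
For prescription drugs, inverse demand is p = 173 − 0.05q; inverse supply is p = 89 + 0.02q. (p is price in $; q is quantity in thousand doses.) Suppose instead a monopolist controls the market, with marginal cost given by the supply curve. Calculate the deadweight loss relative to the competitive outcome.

Competitive equilibrium: 173 − 0.05q = 89 + 0.02q → q* = 1200, p* = 113.
Marginal revenue: MR = 173 − 0.1q. Set MR = MC: 173 − 0.1q = 89 + 0.02q → q_m = 700.
Price p_m = 173 − 0.05·700 = 138; MC(q_m) = 89 + 0.02·700 = 103.
Competitive q* = 1200, so Δq = 500; wedge = 138 − 103 = 35.
DWL = ½ × 500 × 35 = $8750 thousand.

$8750 thousand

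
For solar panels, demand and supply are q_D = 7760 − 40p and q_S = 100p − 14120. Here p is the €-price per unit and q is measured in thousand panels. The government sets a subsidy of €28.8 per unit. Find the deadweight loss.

€11849.14 thousand

In inverse form: demand p = 194 − 0.025q, supply p = 141.2 + 0.01q.
Competitive equilibrium: 194 − 0.025q = 141.2 + 0.01q → q* = 1508.5714, p* = 156.2857.
The subsidy lowers effective supply by 28.8: p = 112.4 + 0.01q.
New quantity: 194 − 0.025q = 112.4 + 0.01q → q' = 2331.4286.
Overproduction Δq = 2331.4286 − 1508.5714 = 822.8572; wedge = subsidy = 28.8.
Deadweight loss = ½ × 822.8572 × 28.8 = €11849.14 thousand.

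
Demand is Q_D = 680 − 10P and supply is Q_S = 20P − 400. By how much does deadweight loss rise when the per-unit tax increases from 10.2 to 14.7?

In inverse form: demand P = 68 − 0.1Q, supply P = 20 + 0.05Q.
Competitive equilibrium: 68 − 0.1Q = 20 + 0.05Q → Q* = 320, P* = 36.
For a per-unit tax t: ΔQ = t/0.15, so DWL = ½·t·(t/0.15) = t²/0.3.
At t = 10.2: DWL = 346.8. At t = 14.7: DWL = 720.3.
Increase = 720.3 − 346.8 = 373.50.

373.50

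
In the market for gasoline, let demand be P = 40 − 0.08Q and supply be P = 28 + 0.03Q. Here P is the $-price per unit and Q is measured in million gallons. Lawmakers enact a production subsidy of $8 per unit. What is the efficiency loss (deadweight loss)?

$290.91 million

Competitive equilibrium: 40 − 0.08Q = 28 + 0.03Q → Q* = 109.0909, P* = 31.2727.
The subsidy lowers effective supply by 8: P = 20 + 0.03Q.
New quantity: 40 − 0.08Q = 20 + 0.03Q → Q' = 181.8182.
Overproduction ΔQ = 181.8182 − 109.0909 = 72.7273; wedge = subsidy = 8.
Welfare loss = ½ × 72.7273 × 8 = $290.91 million.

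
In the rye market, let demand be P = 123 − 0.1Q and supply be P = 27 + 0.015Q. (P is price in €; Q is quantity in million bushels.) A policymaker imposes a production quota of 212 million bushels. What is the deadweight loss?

Competitive equilibrium: 123 − 0.1Q = 27 + 0.015Q → Q* = 834.78261, P* = 39.52174.
At Q = 212: demand price = 123 − 0.1·212 = 101.8; supply price = 27 + 0.015·212 = 30.18.
ΔQ = 834.78261 − 212 = 622.78261; wedge = 101.8 − 30.18 = 71.62.
DWL = ½ × 622.78261 × 71.62 = €22301.85 million.

€22301.85 million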